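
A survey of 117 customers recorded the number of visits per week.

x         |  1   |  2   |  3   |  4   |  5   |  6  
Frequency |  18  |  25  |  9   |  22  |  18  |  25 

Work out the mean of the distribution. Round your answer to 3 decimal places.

Values: 1, 2, 3, 4, 5, 6
Σfx = 18×1 + 25×2 + 9×3 + 22×4 + 18×5 + 25×6 = 423
n = Σf = 117
Mean = 423 / 117 = 3.6154

3.615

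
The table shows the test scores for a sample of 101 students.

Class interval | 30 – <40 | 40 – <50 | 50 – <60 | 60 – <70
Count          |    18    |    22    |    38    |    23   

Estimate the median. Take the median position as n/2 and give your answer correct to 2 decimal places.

Cumulative frequencies: 18, 40, 78, 101
n = 101; position = n/2 = 50.5.
This falls in the class 50 – <60: L = 50, F = 40, f = 38, h = 10.
Median ≈ 50 + ((50.5 − 40) / 38) × 10 = 52.7632

52.76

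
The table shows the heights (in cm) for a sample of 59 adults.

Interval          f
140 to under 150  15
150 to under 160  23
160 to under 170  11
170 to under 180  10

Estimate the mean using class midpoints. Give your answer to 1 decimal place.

157.7

Midpoints: 145, 155, 165, 175
Σfm = 15×145 + 23×155 + 11×165 + 10×175 = 9305
n = Σf = 59
Mean = 9305 / 59 = 157.7119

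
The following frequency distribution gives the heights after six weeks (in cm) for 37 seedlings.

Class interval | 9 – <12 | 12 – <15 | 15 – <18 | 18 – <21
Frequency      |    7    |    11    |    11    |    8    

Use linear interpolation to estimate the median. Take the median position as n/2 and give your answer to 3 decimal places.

Cumulative frequencies: 7, 18, 29, 37
n = 37; position = n/2 = 18.5.
This falls in the class 15 – <18: L = 15, F = 18, f = 11, h = 3.
Median ≈ 15 + ((18.5 − 18) / 11) × 3 = 15.1364

15.136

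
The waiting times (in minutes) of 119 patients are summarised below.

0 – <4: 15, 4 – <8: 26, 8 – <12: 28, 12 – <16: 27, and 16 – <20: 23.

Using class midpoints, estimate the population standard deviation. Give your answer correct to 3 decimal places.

5.219

Midpoints: 2, 6, 10, 14, 18
n = 119, Σfm = 1258, mean = 10.5714
Σfm² = 16540
Σf(m − x̄)² = Σfm² − (Σfm)²/n = 16540 − 1258²/119 = 3241.1429
Population variance = 3241.1429 / 119 = 27.2365
Standard deviation = √27.2365 = 5.2189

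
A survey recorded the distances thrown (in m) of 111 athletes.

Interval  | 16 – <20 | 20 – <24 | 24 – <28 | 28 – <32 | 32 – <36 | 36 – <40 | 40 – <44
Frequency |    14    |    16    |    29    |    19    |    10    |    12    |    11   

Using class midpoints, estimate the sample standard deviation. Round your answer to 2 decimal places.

Midpoints: 18, 22, 26, 30, 34, 38, 42
n = 111, Σfm = 3186, mean = 28.7027
Σfm² = 97276
Σf(m − x̄)² = Σfm² − (Σfm)²/n = 97276 − 3186²/111 = 5829.1892
Sample variance = 5829.1892 / 110 = 52.9926
Standard deviation = √52.9926 = 7.2796

7.28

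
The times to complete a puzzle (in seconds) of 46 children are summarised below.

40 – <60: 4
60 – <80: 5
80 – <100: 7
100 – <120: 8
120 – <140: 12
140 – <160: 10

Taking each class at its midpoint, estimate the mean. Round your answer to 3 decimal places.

111.304

Midpoints: 50, 70, 90, 110, 130, 150
Σfm = 4×50 + 5×70 + 7×90 + 8×110 + 12×130 + 10×150 = 5120
n = Σf = 46
Mean = 5120 / 46 = 111.3043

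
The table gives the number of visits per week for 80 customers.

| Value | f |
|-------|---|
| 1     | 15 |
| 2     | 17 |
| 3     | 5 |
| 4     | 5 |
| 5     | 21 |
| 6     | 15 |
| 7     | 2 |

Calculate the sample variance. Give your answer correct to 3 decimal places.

3.771

Values: 1, 2, 3, 4, 5, 6, 7
n = 80, Σfx = 293, mean = 3.6625
Σfx² = 1371
Σf(x − x̄)² = Σfx² − (Σfx)²/n = 1371 − 293²/80 = 297.8875
Sample variance = 297.8875 / 79 = 3.7707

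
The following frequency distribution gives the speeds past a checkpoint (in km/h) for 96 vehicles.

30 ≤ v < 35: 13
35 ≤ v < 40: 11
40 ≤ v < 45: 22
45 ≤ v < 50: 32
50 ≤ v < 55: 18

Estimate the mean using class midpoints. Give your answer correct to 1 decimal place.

Midpoints: 32.5, 37.5, 42.5, 47.5, 52.5
Σfm = 13×32.5 + 11×37.5 + 22×42.5 + 32×47.5 + 18×52.5 = 4235
n = Σf = 96
Mean = 4235 / 96 = 44.1146

44.1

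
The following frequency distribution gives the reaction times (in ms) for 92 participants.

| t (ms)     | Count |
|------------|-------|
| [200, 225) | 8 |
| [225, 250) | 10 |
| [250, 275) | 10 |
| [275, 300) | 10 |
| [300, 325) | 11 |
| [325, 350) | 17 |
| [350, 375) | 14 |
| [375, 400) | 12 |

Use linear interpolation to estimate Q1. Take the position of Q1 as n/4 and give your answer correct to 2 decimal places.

Cumulative frequencies: 8, 18, 28, 38, 49, 66, 80, 92
n = 92; position = n/4 = 23.
This falls in the class [250, 275): L = 250, F = 18, f = 10, h = 25.
Lower quartile ≈ 250 + ((23 − 18) / 10) × 25 = 262.5000

262.50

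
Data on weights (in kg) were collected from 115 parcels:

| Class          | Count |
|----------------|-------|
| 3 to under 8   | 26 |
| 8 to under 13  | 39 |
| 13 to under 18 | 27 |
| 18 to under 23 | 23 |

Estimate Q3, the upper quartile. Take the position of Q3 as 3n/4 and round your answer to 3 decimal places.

16.935

Cumulative frequencies: 26, 65, 92, 115
n = 115; position = 3n/4 = 86.25.
This falls in the class 13 to under 18: L = 13, F = 65, f = 27, h = 5.
Upper quartile ≈ 13 + ((86.25 − 65) / 27) × 5 = 16.9352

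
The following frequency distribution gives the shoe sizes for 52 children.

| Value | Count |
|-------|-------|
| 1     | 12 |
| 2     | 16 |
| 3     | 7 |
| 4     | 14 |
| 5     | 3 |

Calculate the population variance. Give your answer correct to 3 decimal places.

Values: 1, 2, 3, 4, 5
n = 52, Σfx = 136, mean = 2.6154
Σfx² = 438
Σf(x − x̄)² = Σfx² − (Σfx)²/n = 438 − 136²/52 = 82.3077
Population variance = 82.3077 / 52 = 1.5828

1.583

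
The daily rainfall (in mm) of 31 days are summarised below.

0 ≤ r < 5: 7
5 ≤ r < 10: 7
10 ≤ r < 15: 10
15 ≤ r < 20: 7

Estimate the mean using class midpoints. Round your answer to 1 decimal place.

10.2

Midpoints: 2.5, 7.5, 12.5, 17.5
Σfm = 7×2.5 + 7×7.5 + 10×12.5 + 7×17.5 = 317.5
n = Σf = 31
Mean = 317.5 / 31 = 10.2419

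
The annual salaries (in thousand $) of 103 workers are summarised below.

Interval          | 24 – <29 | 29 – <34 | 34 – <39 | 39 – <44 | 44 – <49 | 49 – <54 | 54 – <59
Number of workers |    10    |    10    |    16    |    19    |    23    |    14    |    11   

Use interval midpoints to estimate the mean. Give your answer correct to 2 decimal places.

42.37

Midpoints: 26.5, 31.5, 36.5, 41.5, 46.5, 51.5, 56.5
Σfm = 10×26.5 + 10×31.5 + 16×36.5 + 19×41.5 + 23×46.5 + 14×51.5 + 11×56.5 = 4364.5
n = Σf = 103
Mean = 4364.5 / 103 = 42.3738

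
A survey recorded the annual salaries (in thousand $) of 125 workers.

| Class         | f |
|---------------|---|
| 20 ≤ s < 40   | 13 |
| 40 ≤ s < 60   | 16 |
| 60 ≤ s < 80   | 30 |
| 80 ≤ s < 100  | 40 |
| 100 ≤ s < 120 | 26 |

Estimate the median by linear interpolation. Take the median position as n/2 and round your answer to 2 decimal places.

Cumulative frequencies: 13, 29, 59, 99, 125
n = 125; position = n/2 = 62.5.
This falls in the class 80 ≤ s < 100: L = 80, F = 59, f = 40, h = 20.
Median ≈ 80 + ((62.5 − 59) / 40) × 20 = 81.7500

81.75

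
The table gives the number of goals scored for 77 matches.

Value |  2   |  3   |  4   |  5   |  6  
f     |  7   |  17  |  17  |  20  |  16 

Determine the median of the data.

4

Cumulative frequencies: 7, 24, 41, 61, 77
n = 77, so the median is the value in position (n+1)/2 = 39.
Position 39 falls at value 4.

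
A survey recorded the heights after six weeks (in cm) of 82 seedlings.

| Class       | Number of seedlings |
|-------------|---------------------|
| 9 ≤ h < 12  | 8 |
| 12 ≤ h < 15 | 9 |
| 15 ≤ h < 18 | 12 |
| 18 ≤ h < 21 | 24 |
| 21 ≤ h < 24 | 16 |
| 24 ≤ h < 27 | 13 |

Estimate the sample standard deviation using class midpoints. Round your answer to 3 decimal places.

4.549

Midpoints: 10.5, 13.5, 16.5, 19.5, 22.5, 25.5
n = 82, Σfm = 1563, mean = 19.0610
Σfm² = 31468.5
Σf(m − x̄)² = Σfm² − (Σfm)²/n = 31468.5 − 1563²/82 = 1676.1951
Sample variance = 1676.1951 / 81 = 20.6938
Standard deviation = √20.6938 = 4.5490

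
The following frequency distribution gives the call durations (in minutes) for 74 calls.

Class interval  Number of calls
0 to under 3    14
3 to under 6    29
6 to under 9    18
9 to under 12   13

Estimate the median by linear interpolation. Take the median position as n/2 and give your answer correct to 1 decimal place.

5.4

Cumulative frequencies: 14, 43, 61, 74
n = 74; position = n/2 = 37.
This falls in the class 3 to under 6: L = 3, F = 14, f = 29, h = 3.
Median ≈ 3 + ((37 − 14) / 29) × 3 = 5.3793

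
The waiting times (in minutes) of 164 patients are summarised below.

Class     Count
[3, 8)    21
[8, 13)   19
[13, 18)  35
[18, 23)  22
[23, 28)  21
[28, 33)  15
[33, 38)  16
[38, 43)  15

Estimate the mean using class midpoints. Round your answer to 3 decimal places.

Midpoints: 5.5, 10.5, 15.5, 20.5, 25.5, 30.5, 35.5, 40.5
Σfm = 21×5.5 + 19×10.5 + 35×15.5 + 22×20.5 + 21×25.5 + 15×30.5 + 16×35.5 + 15×40.5 = 3477
n = Σf = 164
Mean = 3477 / 164 = 21.2012

21.201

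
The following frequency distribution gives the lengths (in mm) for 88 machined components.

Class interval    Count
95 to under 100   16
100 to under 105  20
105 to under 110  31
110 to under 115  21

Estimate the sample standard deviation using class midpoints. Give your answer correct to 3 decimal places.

Midpoints: 97.5, 102.5, 107.5, 112.5
n = 88, Σfm = 9305, mean = 105.7386
Σfm² = 986250
Σf(m − x̄)² = Σfm² − (Σfm)²/n = 986250 − 9305²/88 = 2351.9886
Sample variance = 2351.9886 / 87 = 27.0344
Standard deviation = √27.0344 = 5.1995

5.199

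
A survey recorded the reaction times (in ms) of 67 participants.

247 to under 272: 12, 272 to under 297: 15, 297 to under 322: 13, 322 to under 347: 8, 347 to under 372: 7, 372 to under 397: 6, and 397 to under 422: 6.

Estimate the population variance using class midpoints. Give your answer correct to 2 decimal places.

Midpoints: 259.5, 284.5, 309.5, 334.5, 359.5, 384.5, 409.5
n = 67, Σfm = 21361.5, mean = 318.8284
Σfm² = 6960446.75
Σf(m − x̄)² = Σfm² − (Σfm)²/n = 6960446.75 − 21361.5²/67 = 149794.7761
Population variance = 149794.7761 / 67 = 2235.7429

2235.74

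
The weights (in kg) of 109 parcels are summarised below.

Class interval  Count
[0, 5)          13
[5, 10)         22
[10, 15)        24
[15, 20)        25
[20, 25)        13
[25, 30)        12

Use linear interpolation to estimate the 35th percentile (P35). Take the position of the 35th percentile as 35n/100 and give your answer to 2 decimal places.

10.66

Cumulative frequencies: 13, 35, 59, 84, 97, 109
n = 109; position = 35n/100 = 38.15.
This falls in the class [10, 15): L = 10, F = 35, f = 24, h = 5.
35th percentile ≈ 10 + ((38.15 − 35) / 24) × 5 = 10.6562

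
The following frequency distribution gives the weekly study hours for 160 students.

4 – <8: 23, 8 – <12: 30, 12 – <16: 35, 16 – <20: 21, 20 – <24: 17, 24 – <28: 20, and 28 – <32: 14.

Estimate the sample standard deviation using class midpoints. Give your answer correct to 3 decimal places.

7.497

Midpoints: 6, 10, 14, 18, 22, 26, 30
n = 160, Σfm = 2620, mean = 16.3750
Σfm² = 51840
Σf(m − x̄)² = Σfm² − (Σfm)²/n = 51840 − 2620²/160 = 8937.5000
Sample variance = 8937.5000 / 159 = 56.2107
Standard deviation = √56.2107 = 7.4974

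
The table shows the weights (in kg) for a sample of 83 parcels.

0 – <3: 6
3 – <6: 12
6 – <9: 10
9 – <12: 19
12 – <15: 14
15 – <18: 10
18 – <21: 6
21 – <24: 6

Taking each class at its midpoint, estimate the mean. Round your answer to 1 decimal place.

Midpoints: 1.5, 4.5, 7.5, 10.5, 13.5, 16.5, 19.5, 22.5
Σfm = 6×1.5 + 12×4.5 + 10×7.5 + 19×10.5 + 14×13.5 + 10×16.5 + 6×19.5 + 6×22.5 = 943.5
n = Σf = 83
Mean = 943.5 / 83 = 11.3675

11.4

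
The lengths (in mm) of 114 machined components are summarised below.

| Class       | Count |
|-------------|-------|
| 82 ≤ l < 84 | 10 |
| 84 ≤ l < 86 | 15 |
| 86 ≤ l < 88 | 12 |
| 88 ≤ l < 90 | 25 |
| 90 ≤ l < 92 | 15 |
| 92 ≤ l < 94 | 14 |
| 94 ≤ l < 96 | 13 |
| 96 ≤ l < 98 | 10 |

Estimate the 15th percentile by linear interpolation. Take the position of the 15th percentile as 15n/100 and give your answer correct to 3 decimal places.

84.947

Cumulative frequencies: 10, 25, 37, 62, 77, 91, 104, 114
n = 114; position = 15n/100 = 17.1.
This falls in the class 84 ≤ l < 86: L = 84, F = 10, f = 15, h = 2.
15th percentile ≈ 84 + ((17.1 − 10) / 15) × 2 = 84.9467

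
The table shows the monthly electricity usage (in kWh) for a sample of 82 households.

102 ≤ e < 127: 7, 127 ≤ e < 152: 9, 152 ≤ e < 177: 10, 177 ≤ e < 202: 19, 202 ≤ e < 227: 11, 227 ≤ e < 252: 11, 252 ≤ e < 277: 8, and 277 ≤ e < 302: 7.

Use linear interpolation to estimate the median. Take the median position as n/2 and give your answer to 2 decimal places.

196.74

Cumulative frequencies: 7, 16, 26, 45, 56, 67, 75, 82
n = 82; position = n/2 = 41.
This falls in the class 177 ≤ e < 202: L = 177, F = 26, f = 19, h = 25.
Median ≈ 177 + ((41 − 26) / 19) × 25 = 196.7368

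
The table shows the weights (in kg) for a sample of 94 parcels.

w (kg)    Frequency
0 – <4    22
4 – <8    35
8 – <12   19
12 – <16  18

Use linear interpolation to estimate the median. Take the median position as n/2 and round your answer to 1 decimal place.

6.9

Cumulative frequencies: 22, 57, 76, 94
n = 94; position = n/2 = 47.
This falls in the class 4 – <8: L = 4, F = 22, f = 35, h = 4.
Median ≈ 4 + ((47 − 22) / 35) × 4 = 6.8571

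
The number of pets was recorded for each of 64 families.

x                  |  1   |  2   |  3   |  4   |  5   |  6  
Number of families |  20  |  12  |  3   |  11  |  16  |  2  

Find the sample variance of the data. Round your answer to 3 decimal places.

Values: 1, 2, 3, 4, 5, 6
n = 64, Σfx = 189, mean = 2.9531
Σfx² = 743
Σf(x − x̄)² = Σfx² − (Σfx)²/n = 743 − 189²/64 = 184.8594
Sample variance = 184.8594 / 63 = 2.9343

2.934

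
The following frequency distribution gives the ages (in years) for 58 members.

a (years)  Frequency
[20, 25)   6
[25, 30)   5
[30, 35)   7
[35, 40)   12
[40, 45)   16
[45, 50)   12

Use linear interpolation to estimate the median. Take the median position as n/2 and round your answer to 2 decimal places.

Cumulative frequencies: 6, 11, 18, 30, 46, 58
n = 58; position = n/2 = 29.
This falls in the class [35, 40): L = 35, F = 18, f = 12, h = 5.
Median ≈ 35 + ((29 − 18) / 12) × 5 = 39.5833

39.58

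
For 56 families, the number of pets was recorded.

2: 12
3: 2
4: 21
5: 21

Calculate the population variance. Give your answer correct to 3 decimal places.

Values: 2, 3, 4, 5
n = 56, Σfx = 219, mean = 3.9107
Σfx² = 927
Σf(x − x̄)² = Σfx² − (Σfx)²/n = 927 − 219²/56 = 70.5536
Population variance = 70.5536 / 56 = 1.2599

1.260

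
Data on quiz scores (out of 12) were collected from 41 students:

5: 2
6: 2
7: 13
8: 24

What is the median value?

Cumulative frequencies: 2, 4, 17, 41
n = 41, so the median is the value in position (n+1)/2 = 21.
Position 21 falls at value 8.

8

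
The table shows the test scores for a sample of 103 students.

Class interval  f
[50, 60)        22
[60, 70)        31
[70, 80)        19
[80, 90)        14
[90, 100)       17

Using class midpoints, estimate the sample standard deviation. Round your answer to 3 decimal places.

13.788

Midpoints: 55, 65, 75, 85, 95
n = 103, Σfm = 7455, mean = 72.3786
Σfm² = 558975
Σf(m − x̄)² = Σfm² − (Σfm)²/n = 558975 − 7455²/103 = 19392.2330
Sample variance = 19392.2330 / 102 = 190.1199
Standard deviation = √190.1199 = 13.7884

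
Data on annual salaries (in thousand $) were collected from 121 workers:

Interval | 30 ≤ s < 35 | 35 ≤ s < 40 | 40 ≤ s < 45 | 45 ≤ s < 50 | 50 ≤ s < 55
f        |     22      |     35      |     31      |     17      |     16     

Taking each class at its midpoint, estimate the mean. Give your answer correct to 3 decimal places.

Midpoints: 32.5, 37.5, 42.5, 47.5, 52.5
Σfm = 22×32.5 + 35×37.5 + 31×42.5 + 17×47.5 + 16×52.5 = 4992.5
n = Σf = 121
Mean = 4992.5 / 121 = 41.2603

41.260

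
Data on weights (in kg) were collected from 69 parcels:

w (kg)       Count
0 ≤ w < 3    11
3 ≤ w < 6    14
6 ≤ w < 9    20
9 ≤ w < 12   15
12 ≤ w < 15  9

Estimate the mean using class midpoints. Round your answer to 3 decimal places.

Midpoints: 1.5, 4.5, 7.5, 10.5, 13.5
Σfm = 11×1.5 + 14×4.5 + 20×7.5 + 15×10.5 + 9×13.5 = 508.5
n = Σf = 69
Mean = 508.5 / 69 = 7.3696

7.370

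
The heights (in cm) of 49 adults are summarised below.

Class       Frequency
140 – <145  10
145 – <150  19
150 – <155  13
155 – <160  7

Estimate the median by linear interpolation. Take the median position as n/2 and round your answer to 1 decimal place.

148.8

Cumulative frequencies: 10, 29, 42, 49
n = 49; position = n/2 = 24.5.
This falls in the class 145 – <150: L = 145, F = 10, f = 19, h = 5.
Median ≈ 145 + ((24.5 − 10) / 19) × 5 = 148.8158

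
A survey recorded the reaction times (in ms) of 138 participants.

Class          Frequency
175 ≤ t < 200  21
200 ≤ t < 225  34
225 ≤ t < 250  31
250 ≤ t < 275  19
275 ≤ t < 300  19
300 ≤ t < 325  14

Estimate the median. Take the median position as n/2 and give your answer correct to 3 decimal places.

236.290

Cumulative frequencies: 21, 55, 86, 105, 124, 138
n = 138; position = n/2 = 69.
This falls in the class 225 ≤ t < 250: L = 225, F = 55, f = 31, h = 25.
Median ≈ 225 + ((69 − 55) / 31) × 25 = 236.2903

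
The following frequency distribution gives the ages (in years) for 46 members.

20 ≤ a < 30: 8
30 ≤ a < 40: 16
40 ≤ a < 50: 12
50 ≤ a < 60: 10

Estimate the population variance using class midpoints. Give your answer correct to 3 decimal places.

103.214

Midpoints: 25, 35, 45, 55
n = 46, Σfm = 1850, mean = 40.2174
Σfm² = 79150
Σf(m − x̄)² = Σfm² − (Σfm)²/n = 79150 − 1850²/46 = 4747.8261
Population variance = 4747.8261 / 46 = 103.2136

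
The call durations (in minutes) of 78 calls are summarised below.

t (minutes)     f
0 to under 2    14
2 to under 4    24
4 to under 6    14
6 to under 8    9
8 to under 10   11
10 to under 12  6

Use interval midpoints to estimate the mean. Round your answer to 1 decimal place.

4.9

Midpoints: 1, 3, 5, 7, 9, 11
Σfm = 14×1 + 24×3 + 14×5 + 9×7 + 11×9 + 6×11 = 384
n = Σf = 78
Mean = 384 / 78 = 4.9231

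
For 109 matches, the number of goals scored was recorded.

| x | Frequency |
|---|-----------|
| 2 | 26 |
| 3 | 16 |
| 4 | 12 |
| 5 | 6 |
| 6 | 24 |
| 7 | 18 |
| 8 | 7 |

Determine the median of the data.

Cumulative frequencies: 26, 42, 54, 60, 84, 102, 109
n = 109, so the median is the value in position (n+1)/2 = 55.
Position 55 falls at value 5.

5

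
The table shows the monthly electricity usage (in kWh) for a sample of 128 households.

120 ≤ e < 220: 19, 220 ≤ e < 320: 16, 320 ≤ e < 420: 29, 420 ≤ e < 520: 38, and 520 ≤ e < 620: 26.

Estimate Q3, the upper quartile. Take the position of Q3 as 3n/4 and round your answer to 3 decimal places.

Cumulative frequencies: 19, 35, 64, 102, 128
n = 128; position = 3n/4 = 96.
This falls in the class 420 ≤ e < 520: L = 420, F = 64, f = 38, h = 100.
Upper quartile ≈ 420 + ((96 − 64) / 38) × 100 = 504.2105

504.211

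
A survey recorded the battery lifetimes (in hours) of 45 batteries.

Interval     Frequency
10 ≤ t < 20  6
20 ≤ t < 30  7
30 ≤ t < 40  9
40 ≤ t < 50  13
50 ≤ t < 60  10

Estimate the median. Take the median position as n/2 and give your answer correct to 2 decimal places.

40.38

Cumulative frequencies: 6, 13, 22, 35, 45
n = 45; position = n/2 = 22.5.
This falls in the class 40 ≤ t < 50: L = 40, F = 22, f = 13, h = 10.
Median ≈ 40 + ((22.5 − 22) / 13) × 10 = 40.3846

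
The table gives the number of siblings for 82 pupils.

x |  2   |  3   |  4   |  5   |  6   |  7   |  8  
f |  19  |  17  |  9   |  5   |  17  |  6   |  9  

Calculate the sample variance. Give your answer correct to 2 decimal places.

Values: 2, 3, 4, 5, 6, 7, 8
n = 82, Σfx = 366, mean = 4.4634
Σfx² = 1980
Σf(x − x̄)² = Σfx² − (Σfx)²/n = 1980 − 366²/82 = 346.3902
Sample variance = 346.3902 / 81 = 4.2764

4.28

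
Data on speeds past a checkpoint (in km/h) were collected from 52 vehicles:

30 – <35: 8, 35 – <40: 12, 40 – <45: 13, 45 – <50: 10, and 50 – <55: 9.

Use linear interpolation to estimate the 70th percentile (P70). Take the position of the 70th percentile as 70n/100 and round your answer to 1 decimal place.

Cumulative frequencies: 8, 20, 33, 43, 52
n = 52; position = 70n/100 = 36.4.
This falls in the class 45 – <50: L = 45, F = 33, f = 10, h = 5.
70th percentile ≈ 45 + ((36.4 − 33) / 10) × 5 = 46.7000

46.7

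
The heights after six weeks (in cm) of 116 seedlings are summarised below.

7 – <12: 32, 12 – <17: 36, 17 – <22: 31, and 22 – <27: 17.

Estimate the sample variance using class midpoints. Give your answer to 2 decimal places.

Midpoints: 9.5, 14.5, 19.5, 24.5
n = 116, Σfm = 1847, mean = 15.9224
Σfm² = 32449
Σf(m − x̄)² = Σfm² − (Σfm)²/n = 32449 − 1847²/116 = 3040.3017
Sample variance = 3040.3017 / 115 = 26.4374

26.44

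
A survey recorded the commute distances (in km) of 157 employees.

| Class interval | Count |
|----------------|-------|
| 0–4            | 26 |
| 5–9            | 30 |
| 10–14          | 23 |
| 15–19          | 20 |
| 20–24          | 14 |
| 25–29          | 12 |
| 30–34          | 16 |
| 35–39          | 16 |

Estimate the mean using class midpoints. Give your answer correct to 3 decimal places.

16.650

Midpoints: 2, 7, 12, 17, 22, 27, 32, 37
Σfm = 26×2 + 30×7 + 23×12 + 20×17 + 14×22 + 12×27 + 16×32 + 16×37 = 2614
n = Σf = 157
Mean = 2614 / 157 = 16.6497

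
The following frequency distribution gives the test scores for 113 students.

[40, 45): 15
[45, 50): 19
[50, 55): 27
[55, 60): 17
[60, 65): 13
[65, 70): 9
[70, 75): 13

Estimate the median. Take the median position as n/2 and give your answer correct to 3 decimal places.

54.167

Cumulative frequencies: 15, 34, 61, 78, 91, 100, 113
n = 113; position = n/2 = 56.5.
This falls in the class [50, 55): L = 50, F = 34, f = 27, h = 5.
Median ≈ 50 + ((56.5 − 34) / 27) × 5 = 54.1667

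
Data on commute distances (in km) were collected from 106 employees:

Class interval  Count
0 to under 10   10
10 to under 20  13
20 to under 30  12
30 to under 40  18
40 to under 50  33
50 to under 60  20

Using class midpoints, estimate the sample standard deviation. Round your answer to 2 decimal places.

15.94

Midpoints: 5, 15, 25, 35, 45, 55
n = 106, Σfm = 3760, mean = 35.4717
Σfm² = 160050
Σf(m − x̄)² = Σfm² − (Σfm)²/n = 160050 − 3760²/106 = 26676.4151
Sample variance = 26676.4151 / 105 = 254.0611
Standard deviation = √254.0611 = 15.9393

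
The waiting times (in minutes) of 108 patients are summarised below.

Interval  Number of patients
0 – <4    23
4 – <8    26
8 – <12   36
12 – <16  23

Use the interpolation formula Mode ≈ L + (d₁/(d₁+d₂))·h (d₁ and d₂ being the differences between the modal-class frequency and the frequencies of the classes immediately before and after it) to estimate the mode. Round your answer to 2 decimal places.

9.74

Modal class: 8 – <12 (highest frequency 36).
d₁ = 36 − 26 = 10, d₂ = 36 − 23 = 13
Mode ≈ 8 + (10/(10+13)) × 4 = 8 + 1.7391 = 9.7391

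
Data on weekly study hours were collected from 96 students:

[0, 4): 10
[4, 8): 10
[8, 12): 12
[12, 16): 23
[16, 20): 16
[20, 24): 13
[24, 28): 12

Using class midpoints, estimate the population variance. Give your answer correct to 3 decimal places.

Midpoints: 2, 6, 10, 14, 18, 22, 26
n = 96, Σfm = 1408, mean = 14.6667
Σfm² = 25696
Σf(m − x̄)² = Σfm² − (Σfm)²/n = 25696 − 1408²/96 = 5045.3333
Population variance = 5045.3333 / 96 = 52.5556

52.556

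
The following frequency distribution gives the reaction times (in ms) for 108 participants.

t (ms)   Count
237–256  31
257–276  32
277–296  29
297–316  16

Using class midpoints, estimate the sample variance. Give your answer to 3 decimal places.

432.399

Midpoints: 246.5, 266.5, 286.5, 306.5
n = 108, Σfm = 29382, mean = 272.0556
Σfm² = 8039803
Σf(m − x̄)² = Σfm² − (Σfm)²/n = 8039803 − 29382²/108 = 46266.6667
Sample variance = 46266.6667 / 107 = 432.3988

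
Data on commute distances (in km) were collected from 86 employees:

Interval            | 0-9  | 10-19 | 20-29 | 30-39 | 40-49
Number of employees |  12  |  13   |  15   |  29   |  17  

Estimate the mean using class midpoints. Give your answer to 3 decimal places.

Midpoints: 4.5, 14.5, 24.5, 34.5, 44.5
Σfm = 12×4.5 + 13×14.5 + 15×24.5 + 29×34.5 + 17×44.5 = 2367
n = Σf = 86
Mean = 2367 / 86 = 27.5233

27.523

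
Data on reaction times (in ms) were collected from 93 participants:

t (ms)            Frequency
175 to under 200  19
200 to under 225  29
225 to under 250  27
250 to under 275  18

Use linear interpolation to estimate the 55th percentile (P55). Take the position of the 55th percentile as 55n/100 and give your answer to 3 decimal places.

Cumulative frequencies: 19, 48, 75, 93
n = 93; position = 55n/100 = 51.15.
This falls in the class 225 to under 250: L = 225, F = 48, f = 27, h = 25.
55th percentile ≈ 225 + ((51.15 − 48) / 27) × 25 = 227.9167

227.917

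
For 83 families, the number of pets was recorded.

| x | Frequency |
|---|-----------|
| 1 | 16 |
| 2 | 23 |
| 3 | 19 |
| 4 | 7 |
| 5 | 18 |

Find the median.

Cumulative frequencies: 16, 39, 58, 65, 83
n = 83, so the median is the value in position (n+1)/2 = 42.
Position 42 falls at value 3.

3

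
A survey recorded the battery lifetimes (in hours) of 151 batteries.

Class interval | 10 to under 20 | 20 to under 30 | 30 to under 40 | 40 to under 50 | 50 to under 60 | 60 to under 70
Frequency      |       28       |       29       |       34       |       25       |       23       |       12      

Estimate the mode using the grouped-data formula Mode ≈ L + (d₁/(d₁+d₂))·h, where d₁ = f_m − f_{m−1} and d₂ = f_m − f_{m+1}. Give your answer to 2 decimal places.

33.57

Modal class: 30 to under 40 (highest frequency 34).
d₁ = 34 − 29 = 5, d₂ = 34 − 25 = 9
Mode ≈ 30 + (5/(5+9)) × 10 = 30 + 3.5714 = 33.5714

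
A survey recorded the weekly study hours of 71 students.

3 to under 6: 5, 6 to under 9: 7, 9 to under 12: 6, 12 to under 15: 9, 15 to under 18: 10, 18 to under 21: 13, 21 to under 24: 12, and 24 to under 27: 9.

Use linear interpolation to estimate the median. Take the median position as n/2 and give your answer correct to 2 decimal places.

Cumulative frequencies: 5, 12, 18, 27, 37, 50, 62, 71
n = 71; position = n/2 = 35.5.
This falls in the class 15 to under 18: L = 15, F = 27, f = 10, h = 3.
Median ≈ 15 + ((35.5 − 27) / 10) × 3 = 17.5500

17.55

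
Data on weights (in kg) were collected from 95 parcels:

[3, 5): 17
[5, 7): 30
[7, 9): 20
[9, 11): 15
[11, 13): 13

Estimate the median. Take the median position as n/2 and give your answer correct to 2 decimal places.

Cumulative frequencies: 17, 47, 67, 82, 95
n = 95; position = n/2 = 47.5.
This falls in the class [7, 9): L = 7, F = 47, f = 20, h = 2.
Median ≈ 7 + ((47.5 − 47) / 20) × 2 = 7.0500

7.05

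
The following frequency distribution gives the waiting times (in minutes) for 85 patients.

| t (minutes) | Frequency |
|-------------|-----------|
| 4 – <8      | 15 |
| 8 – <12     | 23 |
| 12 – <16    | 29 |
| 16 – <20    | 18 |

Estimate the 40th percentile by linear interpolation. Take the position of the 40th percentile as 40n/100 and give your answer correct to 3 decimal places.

Cumulative frequencies: 15, 38, 67, 85
n = 85; position = 40n/100 = 34.
This falls in the class 8 – <12: L = 8, F = 15, f = 23, h = 4.
40th percentile ≈ 8 + ((34 − 15) / 23) × 4 = 11.3043

11.304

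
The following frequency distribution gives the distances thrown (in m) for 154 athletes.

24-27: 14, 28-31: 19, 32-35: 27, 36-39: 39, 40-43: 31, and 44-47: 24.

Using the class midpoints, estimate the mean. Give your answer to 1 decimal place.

Midpoints: 25.5, 29.5, 33.5, 37.5, 41.5, 45.5
Σfm = 14×25.5 + 19×29.5 + 27×33.5 + 39×37.5 + 31×41.5 + 24×45.5 = 5663
n = Σf = 154
Mean = 5663 / 154 = 36.7727

36.8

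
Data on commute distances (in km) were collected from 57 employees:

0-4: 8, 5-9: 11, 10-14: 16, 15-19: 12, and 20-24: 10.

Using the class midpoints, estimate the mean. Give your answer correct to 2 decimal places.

12.44

Midpoints: 2, 7, 12, 17, 22
Σfm = 8×2 + 11×7 + 16×12 + 12×17 + 10×22 = 709
n = Σf = 57
Mean = 709 / 57 = 12.4386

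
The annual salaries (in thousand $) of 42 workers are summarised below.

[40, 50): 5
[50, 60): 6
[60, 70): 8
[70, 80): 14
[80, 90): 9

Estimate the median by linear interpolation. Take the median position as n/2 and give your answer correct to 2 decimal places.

71.43

Cumulative frequencies: 5, 11, 19, 33, 42
n = 42; position = n/2 = 21.
This falls in the class [70, 80): L = 70, F = 19, f = 14, h = 10.
Median ≈ 70 + ((21 − 19) / 14) × 10 = 71.4286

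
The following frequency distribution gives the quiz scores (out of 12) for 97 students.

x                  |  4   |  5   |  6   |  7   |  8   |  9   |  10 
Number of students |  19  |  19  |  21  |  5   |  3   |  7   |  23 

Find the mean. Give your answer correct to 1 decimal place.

Values: 4, 5, 6, 7, 8, 9, 10
Σfx = 19×4 + 19×5 + 21×6 + 5×7 + 3×8 + 7×9 + 23×10 = 649
n = Σf = 97
Mean = 649 / 97 = 6.6907

6.7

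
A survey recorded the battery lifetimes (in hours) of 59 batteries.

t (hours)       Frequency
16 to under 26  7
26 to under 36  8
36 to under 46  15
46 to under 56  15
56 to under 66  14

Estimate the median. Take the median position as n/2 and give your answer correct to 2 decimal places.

Cumulative frequencies: 7, 15, 30, 45, 59
n = 59; position = n/2 = 29.5.
This falls in the class 36 to under 46: L = 36, F = 15, f = 15, h = 10.
Median ≈ 36 + ((29.5 − 15) / 15) × 10 = 45.6667

45.67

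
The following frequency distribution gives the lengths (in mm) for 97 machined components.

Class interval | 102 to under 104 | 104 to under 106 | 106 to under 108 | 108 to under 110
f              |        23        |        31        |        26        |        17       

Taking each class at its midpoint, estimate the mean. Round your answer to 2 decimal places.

Midpoints: 103, 105, 107, 109
Σfm = 23×103 + 31×105 + 26×107 + 17×109 = 10259
n = Σf = 97
Mean = 10259 / 97 = 105.7629

105.76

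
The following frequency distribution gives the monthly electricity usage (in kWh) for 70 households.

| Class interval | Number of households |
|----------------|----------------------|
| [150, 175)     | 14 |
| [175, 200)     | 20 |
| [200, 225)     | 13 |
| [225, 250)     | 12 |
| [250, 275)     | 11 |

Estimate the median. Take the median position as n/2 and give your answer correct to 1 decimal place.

Cumulative frequencies: 14, 34, 47, 59, 70
n = 70; position = n/2 = 35.
This falls in the class [200, 225): L = 200, F = 34, f = 13, h = 25.
Median ≈ 200 + ((35 − 34) / 13) × 25 = 201.9231

201.9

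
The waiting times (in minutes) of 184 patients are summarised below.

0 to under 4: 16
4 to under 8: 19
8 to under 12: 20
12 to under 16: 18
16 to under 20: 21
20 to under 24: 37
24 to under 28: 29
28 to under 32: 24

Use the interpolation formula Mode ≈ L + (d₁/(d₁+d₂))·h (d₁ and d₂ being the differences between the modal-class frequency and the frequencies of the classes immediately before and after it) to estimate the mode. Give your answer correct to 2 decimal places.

Modal class: 20 to under 24 (highest frequency 37).
d₁ = 37 − 21 = 16, d₂ = 37 − 29 = 8
Mode ≈ 20 + (16/(16+8)) × 4 = 20 + 2.6667 = 22.6667

22.67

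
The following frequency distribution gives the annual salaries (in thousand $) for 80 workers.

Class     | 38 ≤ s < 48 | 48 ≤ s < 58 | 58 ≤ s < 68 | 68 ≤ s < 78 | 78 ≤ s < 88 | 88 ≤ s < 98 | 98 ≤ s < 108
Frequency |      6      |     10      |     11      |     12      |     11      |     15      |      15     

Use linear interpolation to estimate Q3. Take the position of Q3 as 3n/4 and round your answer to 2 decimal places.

Cumulative frequencies: 6, 16, 27, 39, 50, 65, 80
n = 80; position = 3n/4 = 60.
This falls in the class 88 ≤ s < 98: L = 88, F = 50, f = 15, h = 10.
Upper quartile ≈ 88 + ((60 − 50) / 15) × 10 = 94.6667

94.67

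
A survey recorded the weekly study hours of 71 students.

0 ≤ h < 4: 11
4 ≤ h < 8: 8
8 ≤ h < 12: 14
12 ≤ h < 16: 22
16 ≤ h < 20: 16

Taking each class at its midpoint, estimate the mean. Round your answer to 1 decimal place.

11.4

Midpoints: 2, 6, 10, 14, 18
Σfm = 11×2 + 8×6 + 14×10 + 22×14 + 16×18 = 806
n = Σf = 71
Mean = 806 / 71 = 11.3521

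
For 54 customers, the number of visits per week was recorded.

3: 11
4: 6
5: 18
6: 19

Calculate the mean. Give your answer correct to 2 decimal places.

4.83

Values: 3, 4, 5, 6
Σfx = 11×3 + 6×4 + 18×5 + 19×6 = 261
n = Σf = 54
Mean = 261 / 54 = 4.8333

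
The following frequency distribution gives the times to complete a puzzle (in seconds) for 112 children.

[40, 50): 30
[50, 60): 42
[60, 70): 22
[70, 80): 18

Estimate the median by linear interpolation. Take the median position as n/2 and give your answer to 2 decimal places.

Cumulative frequencies: 30, 72, 94, 112
n = 112; position = n/2 = 56.
This falls in the class [50, 60): L = 50, F = 30, f = 42, h = 10.
Median ≈ 50 + ((56 − 30) / 42) × 10 = 56.1905

56.19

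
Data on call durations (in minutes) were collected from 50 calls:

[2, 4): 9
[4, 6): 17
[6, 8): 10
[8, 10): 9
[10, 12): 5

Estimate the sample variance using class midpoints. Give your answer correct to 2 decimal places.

6.28

Midpoints: 3, 5, 7, 9, 11
n = 50, Σfm = 318, mean = 6.3600
Σfm² = 2330
Σf(m − x̄)² = Σfm² − (Σfm)²/n = 2330 − 318²/50 = 307.5200
Sample variance = 307.5200 / 49 = 6.2759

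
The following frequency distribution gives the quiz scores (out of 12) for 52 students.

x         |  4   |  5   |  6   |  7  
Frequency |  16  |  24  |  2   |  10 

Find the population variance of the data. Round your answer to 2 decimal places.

1.10

Values: 4, 5, 6, 7
n = 52, Σfx = 266, mean = 5.1154
Σfx² = 1418
Σf(x − x̄)² = Σfx² − (Σfx)²/n = 1418 − 266²/52 = 57.3077
Population variance = 57.3077 / 52 = 1.1021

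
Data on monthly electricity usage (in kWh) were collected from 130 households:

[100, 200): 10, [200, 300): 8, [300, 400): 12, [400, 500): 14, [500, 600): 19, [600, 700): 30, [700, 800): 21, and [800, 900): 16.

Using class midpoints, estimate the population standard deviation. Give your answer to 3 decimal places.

205.596

Midpoints: 150, 250, 350, 450, 550, 650, 750, 850
n = 130, Σfm = 73300, mean = 563.8462
Σfm² = 46825000
Σf(m − x̄)² = Σfm² − (Σfm)²/n = 46825000 − 73300²/130 = 5495076.9231
Population variance = 5495076.9231 / 130 = 42269.8225
Standard deviation = √42269.8225 = 205.5963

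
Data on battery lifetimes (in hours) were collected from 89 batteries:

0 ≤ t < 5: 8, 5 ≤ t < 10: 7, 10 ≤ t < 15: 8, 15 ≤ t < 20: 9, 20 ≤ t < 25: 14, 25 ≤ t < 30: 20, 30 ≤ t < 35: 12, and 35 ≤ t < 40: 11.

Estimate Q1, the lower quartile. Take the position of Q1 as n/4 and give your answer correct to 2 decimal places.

14.53

Cumulative frequencies: 8, 15, 23, 32, 46, 66, 78, 89
n = 89; position = n/4 = 22.25.
This falls in the class 10 ≤ t < 15: L = 10, F = 15, f = 8, h = 5.
Lower quartile ≈ 10 + ((22.25 − 15) / 8) × 5 = 14.5312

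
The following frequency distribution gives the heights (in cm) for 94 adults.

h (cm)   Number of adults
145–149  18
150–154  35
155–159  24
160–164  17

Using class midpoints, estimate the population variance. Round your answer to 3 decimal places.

Midpoints: 147, 152, 157, 162
n = 94, Σfm = 14488, mean = 154.1277
Σfm² = 2235326
Σf(m − x̄)² = Σfm² − (Σfm)²/n = 2235326 − 14488²/94 = 2324.4681
Population variance = 2324.4681 / 94 = 24.7284

24.728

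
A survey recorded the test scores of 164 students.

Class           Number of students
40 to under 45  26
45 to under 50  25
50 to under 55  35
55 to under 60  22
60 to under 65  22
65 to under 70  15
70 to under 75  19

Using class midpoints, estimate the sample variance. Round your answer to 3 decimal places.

Midpoints: 42.5, 47.5, 52.5, 57.5, 62.5, 67.5, 72.5
n = 164, Σfm = 9160, mean = 55.8537
Σfm² = 526725
Σf(m − x̄)² = Σfm² − (Σfm)²/n = 526725 − 9160²/164 = 15105.4878
Sample variance = 15105.4878 / 163 = 92.6717

92.672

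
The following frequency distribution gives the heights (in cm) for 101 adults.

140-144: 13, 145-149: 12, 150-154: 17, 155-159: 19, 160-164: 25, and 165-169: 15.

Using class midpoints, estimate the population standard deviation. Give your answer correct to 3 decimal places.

8.035

Midpoints: 142, 147, 152, 157, 162, 167
n = 101, Σfm = 15732, mean = 155.7624
Σfm² = 2456974
Σf(m − x̄)² = Σfm² − (Σfm)²/n = 2456974 − 15732²/101 = 6520.2970
Population variance = 6520.2970 / 101 = 64.5574
Standard deviation = √64.5574 = 8.0348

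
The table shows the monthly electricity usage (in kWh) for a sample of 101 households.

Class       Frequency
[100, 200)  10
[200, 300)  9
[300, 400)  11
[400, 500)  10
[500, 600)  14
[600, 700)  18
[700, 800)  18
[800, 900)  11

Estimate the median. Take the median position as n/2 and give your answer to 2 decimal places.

Cumulative frequencies: 10, 19, 30, 40, 54, 72, 90, 101
n = 101; position = n/2 = 50.5.
This falls in the class [500, 600): L = 500, F = 40, f = 14, h = 100.
Median ≈ 500 + ((50.5 − 40) / 14) × 100 = 575.0000

575.00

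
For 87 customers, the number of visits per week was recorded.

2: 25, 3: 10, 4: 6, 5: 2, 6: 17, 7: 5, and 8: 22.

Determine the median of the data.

6

Cumulative frequencies: 25, 35, 41, 43, 60, 65, 87
n = 87, so the median is the value in position (n+1)/2 = 44.
Position 44 falls at value 6.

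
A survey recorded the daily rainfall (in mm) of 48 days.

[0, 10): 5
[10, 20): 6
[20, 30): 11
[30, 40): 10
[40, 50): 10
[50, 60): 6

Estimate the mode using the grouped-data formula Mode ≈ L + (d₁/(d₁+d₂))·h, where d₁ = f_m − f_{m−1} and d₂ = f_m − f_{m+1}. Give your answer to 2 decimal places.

28.33

Modal class: [20, 30) (highest frequency 11).
d₁ = 11 − 6 = 5, d₂ = 11 − 10 = 1
Mode ≈ 20 + (5/(5+1)) × 10 = 20 + 8.3333 = 28.3333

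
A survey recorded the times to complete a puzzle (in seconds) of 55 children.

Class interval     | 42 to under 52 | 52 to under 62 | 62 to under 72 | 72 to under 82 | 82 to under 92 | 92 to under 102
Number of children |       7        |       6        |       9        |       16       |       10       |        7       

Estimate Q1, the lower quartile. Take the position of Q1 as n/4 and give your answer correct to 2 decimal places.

62.83

Cumulative frequencies: 7, 13, 22, 38, 48, 55
n = 55; position = n/4 = 13.75.
This falls in the class 62 to under 72: L = 62, F = 13, f = 9, h = 10.
Lower quartile ≈ 62 + ((13.75 − 13) / 9) × 10 = 62.8333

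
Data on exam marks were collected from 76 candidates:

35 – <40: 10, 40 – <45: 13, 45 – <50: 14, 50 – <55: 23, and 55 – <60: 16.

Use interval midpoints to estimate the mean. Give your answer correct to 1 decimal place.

48.9

Midpoints: 37.5, 42.5, 47.5, 52.5, 57.5
Σfm = 10×37.5 + 13×42.5 + 14×47.5 + 23×52.5 + 16×57.5 = 3720
n = Σf = 76
Mean = 3720 / 76 = 48.9474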